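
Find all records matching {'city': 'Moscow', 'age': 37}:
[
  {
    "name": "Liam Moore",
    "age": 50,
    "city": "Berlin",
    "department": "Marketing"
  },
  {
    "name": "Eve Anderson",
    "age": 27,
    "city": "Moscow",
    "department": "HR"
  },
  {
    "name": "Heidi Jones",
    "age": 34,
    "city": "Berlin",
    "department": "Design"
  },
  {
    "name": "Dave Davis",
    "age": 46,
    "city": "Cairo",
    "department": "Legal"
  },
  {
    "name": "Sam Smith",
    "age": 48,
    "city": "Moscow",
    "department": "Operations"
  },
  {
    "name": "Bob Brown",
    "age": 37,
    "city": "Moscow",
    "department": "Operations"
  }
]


Search criteria: {'city': 'Moscow', 'age': 37}

Checking 6 records:
  Liam Moore: {city: Berlin, age: 50}
  Eve Anderson: {city: Moscow, age: 27}
  Heidi Jones: {city: Berlin, age: 34}
  Dave Davis: {city: Cairo, age: 46}
  Sam Smith: {city: Moscow, age: 48}
  Bob Brown: {city: Moscow, age: 37} <-- MATCH

Matches: ["Bob Brown"]

["Bob Brown"]


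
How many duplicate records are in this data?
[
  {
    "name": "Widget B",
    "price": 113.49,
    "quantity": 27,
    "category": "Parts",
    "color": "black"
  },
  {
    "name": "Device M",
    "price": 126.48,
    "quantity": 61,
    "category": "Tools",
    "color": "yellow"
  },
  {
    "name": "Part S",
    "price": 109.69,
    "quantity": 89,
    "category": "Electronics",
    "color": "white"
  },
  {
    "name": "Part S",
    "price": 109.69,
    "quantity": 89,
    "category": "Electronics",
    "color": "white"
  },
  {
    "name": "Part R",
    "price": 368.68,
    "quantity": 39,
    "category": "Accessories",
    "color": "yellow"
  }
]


Checking 5 records for duplicates:

  Row 1: Widget B ($113.49, qty 27)
  Row 2: Device M ($126.48, qty 61)
  Row 3: Part S ($109.69, qty 89)
  Row 4: Part S ($109.69, qty 89) <-- DUPLICATE
  Row 5: Part R ($368.68, qty 39)

Duplicates found: 1
Unique records: 4

1 duplicates, 4 unique


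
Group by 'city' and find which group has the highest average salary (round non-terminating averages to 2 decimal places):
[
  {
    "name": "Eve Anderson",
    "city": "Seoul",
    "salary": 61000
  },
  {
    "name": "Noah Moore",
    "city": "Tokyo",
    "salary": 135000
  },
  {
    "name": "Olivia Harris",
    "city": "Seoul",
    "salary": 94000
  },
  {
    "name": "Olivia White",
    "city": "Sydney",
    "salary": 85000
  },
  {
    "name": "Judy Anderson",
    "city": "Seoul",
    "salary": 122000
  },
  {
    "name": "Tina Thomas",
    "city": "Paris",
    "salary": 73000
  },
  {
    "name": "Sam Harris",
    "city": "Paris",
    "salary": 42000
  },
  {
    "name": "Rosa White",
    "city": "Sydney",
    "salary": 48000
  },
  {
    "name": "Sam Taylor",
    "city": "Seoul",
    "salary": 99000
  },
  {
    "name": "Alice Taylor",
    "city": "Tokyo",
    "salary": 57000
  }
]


Group by: city

Groups:
  Paris: 2 people, avg salary = 115000/2 = $57500
  Seoul: 4 people, avg salary = 376000/4 = $94000
  Sydney: 2 people, avg salary = 133000/2 = $66500
  Tokyo: 2 people, avg salary = 192000/2 = $96000

Highest average salary: Tokyo ($96000)

Tokyo ($96000)


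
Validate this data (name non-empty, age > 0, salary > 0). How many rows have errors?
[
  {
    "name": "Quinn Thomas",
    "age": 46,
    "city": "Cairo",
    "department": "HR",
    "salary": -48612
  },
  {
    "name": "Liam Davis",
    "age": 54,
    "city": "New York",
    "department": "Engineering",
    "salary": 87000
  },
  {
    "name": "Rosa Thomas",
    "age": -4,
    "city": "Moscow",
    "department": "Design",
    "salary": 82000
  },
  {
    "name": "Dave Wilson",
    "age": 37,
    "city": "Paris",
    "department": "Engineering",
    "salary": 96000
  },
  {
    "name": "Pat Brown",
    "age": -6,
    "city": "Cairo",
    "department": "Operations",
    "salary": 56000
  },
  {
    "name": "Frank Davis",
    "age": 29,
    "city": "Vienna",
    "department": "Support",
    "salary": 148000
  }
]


Validating 6 records:
Rules: name non-empty, age > 0, salary > 0

  Row 1 (Quinn Thomas): negative salary: -48612
  Row 2 (Liam Davis): OK
  Row 3 (Rosa Thomas): negative age: -4
  Row 4 (Dave Wilson): OK
  Row 5 (Pat Brown): negative age: -6
  Row 6 (Frank Davis): OK

Total errors: 3

3 errors


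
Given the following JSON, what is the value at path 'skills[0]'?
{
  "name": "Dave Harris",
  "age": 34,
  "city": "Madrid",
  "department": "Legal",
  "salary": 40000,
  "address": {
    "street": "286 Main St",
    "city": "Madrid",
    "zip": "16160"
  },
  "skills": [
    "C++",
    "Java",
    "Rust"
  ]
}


Query: skills[0]
Path: skills -> first element
Value: C++

C++


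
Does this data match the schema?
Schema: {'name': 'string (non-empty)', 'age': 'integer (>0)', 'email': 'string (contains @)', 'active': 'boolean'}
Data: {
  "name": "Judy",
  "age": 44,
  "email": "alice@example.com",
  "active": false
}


Validating each field against schema:
  name: OK (non-empty string)
  age: OK (positive integer)
  email: OK (string with @)
  active: OK (boolean)

Result: VALID

VALID


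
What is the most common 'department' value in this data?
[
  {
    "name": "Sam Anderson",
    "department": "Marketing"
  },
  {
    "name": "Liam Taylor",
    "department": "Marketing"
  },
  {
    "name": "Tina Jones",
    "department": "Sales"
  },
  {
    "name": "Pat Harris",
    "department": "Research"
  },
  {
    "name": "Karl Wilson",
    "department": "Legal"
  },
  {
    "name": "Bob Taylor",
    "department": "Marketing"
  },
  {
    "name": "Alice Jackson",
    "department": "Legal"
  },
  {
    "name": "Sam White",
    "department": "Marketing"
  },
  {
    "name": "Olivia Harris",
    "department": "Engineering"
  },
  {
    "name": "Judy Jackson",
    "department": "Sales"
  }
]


Counting 'department' values across 10 records:

  Marketing: 4 ####
  Sales: 2 ##
  Legal: 2 ##
  Research: 1 #
  Engineering: 1 #

Most common: Marketing (4 times)

Marketing (4 times)


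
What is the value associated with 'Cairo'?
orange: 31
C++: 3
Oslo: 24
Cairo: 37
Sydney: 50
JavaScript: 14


Looking up key 'Cairo'
Value: 37

37


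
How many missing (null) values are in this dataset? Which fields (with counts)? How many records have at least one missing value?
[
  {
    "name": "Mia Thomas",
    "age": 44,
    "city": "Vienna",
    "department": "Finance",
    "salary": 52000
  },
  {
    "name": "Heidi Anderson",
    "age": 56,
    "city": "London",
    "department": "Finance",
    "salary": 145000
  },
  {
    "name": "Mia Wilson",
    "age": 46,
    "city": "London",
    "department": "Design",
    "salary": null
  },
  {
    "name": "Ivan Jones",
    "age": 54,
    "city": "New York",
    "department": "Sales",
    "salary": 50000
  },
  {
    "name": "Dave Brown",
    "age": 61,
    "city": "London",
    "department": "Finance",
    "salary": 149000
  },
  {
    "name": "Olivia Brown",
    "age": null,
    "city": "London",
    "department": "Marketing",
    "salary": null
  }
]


Checking for missing (null) values in 6 records:

  Mia Thomas: complete
  Heidi Anderson: complete
  Mia Wilson: salary
  Ivan Jones: complete
  Dave Brown: complete
  Olivia Brown: age, salary

Per field:
  name: 0 missing
  age: 1 missing
  city: 0 missing
  department: 0 missing
  salary: 2 missing

Total missing values: 3
Records with any missing: 2

3 missing values (age: 1, salary: 2); 2 incomplete records


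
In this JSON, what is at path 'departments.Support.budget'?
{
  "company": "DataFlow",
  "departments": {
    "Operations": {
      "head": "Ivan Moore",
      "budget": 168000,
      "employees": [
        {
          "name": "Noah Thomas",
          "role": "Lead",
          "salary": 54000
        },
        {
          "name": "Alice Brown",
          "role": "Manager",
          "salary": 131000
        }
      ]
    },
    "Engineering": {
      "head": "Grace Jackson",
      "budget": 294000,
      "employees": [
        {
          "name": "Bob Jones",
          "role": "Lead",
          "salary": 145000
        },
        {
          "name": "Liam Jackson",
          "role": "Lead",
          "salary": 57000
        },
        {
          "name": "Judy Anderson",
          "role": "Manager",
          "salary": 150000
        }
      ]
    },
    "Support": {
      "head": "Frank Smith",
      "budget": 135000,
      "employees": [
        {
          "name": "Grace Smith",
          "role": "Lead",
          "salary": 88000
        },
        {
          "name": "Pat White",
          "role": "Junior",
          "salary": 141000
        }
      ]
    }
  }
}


Path: departments.Support.budget

Navigate:
  -> departments
  -> Support
  -> budget = 135000

135000


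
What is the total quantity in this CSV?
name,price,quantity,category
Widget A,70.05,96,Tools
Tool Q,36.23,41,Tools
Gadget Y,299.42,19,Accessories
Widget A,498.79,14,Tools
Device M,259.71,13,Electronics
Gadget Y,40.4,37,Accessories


Computing total quantity:
Values: [96, 41, 19, 14, 13, 37]
Sum = 220

220


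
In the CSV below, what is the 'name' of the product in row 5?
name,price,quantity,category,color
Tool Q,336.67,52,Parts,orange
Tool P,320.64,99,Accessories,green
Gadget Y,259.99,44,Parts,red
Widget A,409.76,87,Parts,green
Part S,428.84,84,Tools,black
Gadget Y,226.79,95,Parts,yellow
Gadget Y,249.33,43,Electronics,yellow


Query: Row 5 ('Part S'), column 'name'
Value: Part S

Part S


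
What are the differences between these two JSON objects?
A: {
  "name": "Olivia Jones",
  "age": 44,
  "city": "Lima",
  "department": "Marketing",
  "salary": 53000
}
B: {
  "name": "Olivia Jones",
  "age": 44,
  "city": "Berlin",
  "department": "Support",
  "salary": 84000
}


Comparing each field (in key order):
  name: same
  age: same
  city: DIFFERENT
  department: DIFFERENT
  salary: DIFFERENT
Differences:
  city: Lima -> Berlin
  department: Marketing -> Support
  salary: 53000 -> 84000

3 field(s) changed

3 changes: city, department, salary


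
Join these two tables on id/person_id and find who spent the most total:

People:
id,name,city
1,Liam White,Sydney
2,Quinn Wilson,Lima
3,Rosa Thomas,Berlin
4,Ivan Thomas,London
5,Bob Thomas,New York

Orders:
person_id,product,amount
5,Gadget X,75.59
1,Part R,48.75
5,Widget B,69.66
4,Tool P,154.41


Join on: people.id = orders.person_id

Joined rows:
  Bob Thomas (New York) bought Gadget X for $75.59
  Liam White (Sydney) bought Part R for $48.75
  Bob Thomas (New York) bought Widget B for $69.66
  Ivan Thomas (London) bought Tool P for $154.41

Total per person:
  Ivan Thomas: $154.41
  Bob Thomas: $145.25
  Liam White: $48.75

Top spender: Ivan Thomas ($154.41)

Ivan Thomas ($154.41)


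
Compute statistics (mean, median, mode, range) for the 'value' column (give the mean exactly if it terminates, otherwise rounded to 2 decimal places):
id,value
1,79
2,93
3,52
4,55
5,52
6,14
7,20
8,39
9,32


Data: [79, 93, 52, 55, 52, 14, 20, 39, 32]
Count: 9
Sum: 436
Mean: 436/9 ≈ 48.44 (rounded to 2 decimal places)
Sorted: [14, 20, 32, 39, 52, 52, 55, 79, 93]
Median: 52.0
Mode: 52 (2 times)
Range: 93 - 14 = 79
Min: 14, Max: 93

mean≈48.44, median=52.0, mode=52, range=79


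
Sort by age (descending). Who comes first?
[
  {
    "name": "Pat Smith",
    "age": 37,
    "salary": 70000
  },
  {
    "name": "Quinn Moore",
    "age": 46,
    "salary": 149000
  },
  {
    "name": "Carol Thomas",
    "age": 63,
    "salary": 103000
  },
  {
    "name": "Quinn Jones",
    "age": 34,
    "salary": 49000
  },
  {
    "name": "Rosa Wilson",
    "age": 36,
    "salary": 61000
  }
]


Sort by: age (descending)

Sorted order:
  1. Carol Thomas (age = 63)
  2. Quinn Moore (age = 46)
  3. Pat Smith (age = 37)
  4. Rosa Wilson (age = 36)
  5. Quinn Jones (age = 34)

First: Carol Thomas

Carol Thomas


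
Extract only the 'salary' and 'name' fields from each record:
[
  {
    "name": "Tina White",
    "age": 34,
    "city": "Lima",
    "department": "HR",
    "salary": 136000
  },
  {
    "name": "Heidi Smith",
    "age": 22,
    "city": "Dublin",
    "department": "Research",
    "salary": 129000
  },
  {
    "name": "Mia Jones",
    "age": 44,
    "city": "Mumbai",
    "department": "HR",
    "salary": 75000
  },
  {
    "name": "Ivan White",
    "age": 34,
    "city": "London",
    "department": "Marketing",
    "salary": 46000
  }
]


Original: 4 records with fields: name, age, city, department, salary
Keep: ['salary', 'name']
Drop: ['age', 'city', 'department']
Result: 4 records, 2 fields each

[
  {
    "salary": 136000,
    "name": "Tina White"
  },
  {
    "salary": 129000,
    "name": "Heidi Smith"
  },
  {
    "salary": 75000,
    "name": "Mia Jones"
  },
  {
    "salary": 46000,
    "name": "Ivan White"
  }
]


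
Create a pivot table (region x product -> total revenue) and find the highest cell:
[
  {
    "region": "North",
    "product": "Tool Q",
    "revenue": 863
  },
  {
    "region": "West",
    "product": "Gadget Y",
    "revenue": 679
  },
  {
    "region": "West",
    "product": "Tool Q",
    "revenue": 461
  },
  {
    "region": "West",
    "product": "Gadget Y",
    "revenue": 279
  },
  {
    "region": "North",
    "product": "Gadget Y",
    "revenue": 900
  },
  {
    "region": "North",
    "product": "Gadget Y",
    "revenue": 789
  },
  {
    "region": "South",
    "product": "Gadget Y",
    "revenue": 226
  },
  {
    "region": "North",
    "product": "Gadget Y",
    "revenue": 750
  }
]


Pivot: region (rows) x product (columns) -> total revenue

     Gadget Y      Tool Q      
North         2439           863  
South          226             0  
West           958           461  

Highest: North / Gadget Y = $2439

North / Gadget Y = $2439


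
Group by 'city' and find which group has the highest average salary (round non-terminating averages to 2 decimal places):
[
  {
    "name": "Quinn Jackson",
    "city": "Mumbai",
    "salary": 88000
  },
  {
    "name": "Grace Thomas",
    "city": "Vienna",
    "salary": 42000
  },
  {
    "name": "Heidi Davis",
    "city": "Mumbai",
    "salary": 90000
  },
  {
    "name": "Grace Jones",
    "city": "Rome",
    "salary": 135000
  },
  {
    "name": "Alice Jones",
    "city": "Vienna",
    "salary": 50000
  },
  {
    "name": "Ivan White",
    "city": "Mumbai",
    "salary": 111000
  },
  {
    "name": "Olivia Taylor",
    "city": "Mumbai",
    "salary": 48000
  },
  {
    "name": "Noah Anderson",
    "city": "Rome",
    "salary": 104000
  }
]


Group by: city

Groups:
  Mumbai: 4 people, avg salary = 337000/4 = $84250
  Rome: 2 people, avg salary = 239000/2 = $119500
  Vienna: 2 people, avg salary = 92000/2 = $46000

Highest average salary: Rome ($119500)

Rome ($119500)


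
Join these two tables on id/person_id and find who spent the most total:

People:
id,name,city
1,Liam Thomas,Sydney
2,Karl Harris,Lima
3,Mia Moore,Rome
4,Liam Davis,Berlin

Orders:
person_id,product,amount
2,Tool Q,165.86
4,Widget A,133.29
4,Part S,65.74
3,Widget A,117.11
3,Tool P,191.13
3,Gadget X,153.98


Join on: people.id = orders.person_id

Joined rows:
  Karl Harris (Lima) bought Tool Q for $165.86
  Liam Davis (Berlin) bought Widget A for $133.29
  Liam Davis (Berlin) bought Part S for $65.74
  Mia Moore (Rome) bought Widget A for $117.11
  Mia Moore (Rome) bought Tool P for $191.13
  Mia Moore (Rome) bought Gadget X for $153.98

Total per person:
  Mia Moore: $462.22
  Liam Davis: $199.03
  Karl Harris: $165.86

Top spender: Mia Moore ($462.22)

Mia Moore ($462.22)


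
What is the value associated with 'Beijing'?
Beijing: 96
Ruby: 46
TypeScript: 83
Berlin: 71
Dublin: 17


Looking up key 'Beijing'
Value: 96

96


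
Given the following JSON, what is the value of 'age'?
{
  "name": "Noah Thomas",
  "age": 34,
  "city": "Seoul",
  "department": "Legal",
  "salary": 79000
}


Looking up field 'age'
Value: 34

34


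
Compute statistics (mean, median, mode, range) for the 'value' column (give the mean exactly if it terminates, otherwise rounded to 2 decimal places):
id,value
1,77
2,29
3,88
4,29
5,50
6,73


Data: [77, 29, 88, 29, 50, 73]
Count: 6
Sum: 346
Mean: 346/6 ≈ 57.67 (rounded to 2 decimal places)
Sorted: [29, 29, 50, 73, 77, 88]
Median: 61.5
Mode: 29 (2 times)
Range: 88 - 29 = 59
Min: 29, Max: 88

mean≈57.67, median=61.5, mode=29, range=59


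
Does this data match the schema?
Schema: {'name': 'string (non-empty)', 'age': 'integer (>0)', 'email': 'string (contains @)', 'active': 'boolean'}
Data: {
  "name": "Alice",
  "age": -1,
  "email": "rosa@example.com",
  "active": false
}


Validating each field against schema:
  name: OK (non-empty string)
  age: FAIL (-1 is not > 0)
  email: OK (string with @)
  active: OK (boolean)

Result: INVALID (1 error: age)

INVALID (1 error: age)


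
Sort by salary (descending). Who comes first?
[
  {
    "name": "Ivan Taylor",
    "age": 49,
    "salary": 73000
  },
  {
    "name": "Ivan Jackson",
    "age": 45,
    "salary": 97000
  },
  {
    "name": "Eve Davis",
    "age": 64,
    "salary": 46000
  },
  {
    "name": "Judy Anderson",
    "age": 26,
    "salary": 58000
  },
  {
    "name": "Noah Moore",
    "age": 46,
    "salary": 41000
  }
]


Sort by: salary (descending)

Sorted order:
  1. Ivan Jackson (salary = 97000)
  2. Ivan Taylor (salary = 73000)
  3. Judy Anderson (salary = 58000)
  4. Eve Davis (salary = 46000)
  5. Noah Moore (salary = 41000)

First: Ivan Jackson

Ivan Jackson


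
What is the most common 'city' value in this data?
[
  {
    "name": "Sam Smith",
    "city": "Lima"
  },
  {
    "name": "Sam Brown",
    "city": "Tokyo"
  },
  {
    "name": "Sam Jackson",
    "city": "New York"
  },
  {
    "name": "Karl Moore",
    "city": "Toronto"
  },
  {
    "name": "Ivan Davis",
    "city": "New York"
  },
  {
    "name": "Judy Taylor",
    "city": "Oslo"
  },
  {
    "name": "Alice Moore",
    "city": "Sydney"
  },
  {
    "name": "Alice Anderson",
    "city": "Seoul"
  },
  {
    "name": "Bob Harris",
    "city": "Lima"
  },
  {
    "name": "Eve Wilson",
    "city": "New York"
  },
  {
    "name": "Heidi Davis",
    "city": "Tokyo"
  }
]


Counting 'city' values across 11 records:

  New York: 3 ###
  Lima: 2 ##
  Tokyo: 2 ##
  Toronto: 1 #
  Oslo: 1 #
  Sydney: 1 #
  Seoul: 1 #

Most common: New York (3 times)

New York (3 times)


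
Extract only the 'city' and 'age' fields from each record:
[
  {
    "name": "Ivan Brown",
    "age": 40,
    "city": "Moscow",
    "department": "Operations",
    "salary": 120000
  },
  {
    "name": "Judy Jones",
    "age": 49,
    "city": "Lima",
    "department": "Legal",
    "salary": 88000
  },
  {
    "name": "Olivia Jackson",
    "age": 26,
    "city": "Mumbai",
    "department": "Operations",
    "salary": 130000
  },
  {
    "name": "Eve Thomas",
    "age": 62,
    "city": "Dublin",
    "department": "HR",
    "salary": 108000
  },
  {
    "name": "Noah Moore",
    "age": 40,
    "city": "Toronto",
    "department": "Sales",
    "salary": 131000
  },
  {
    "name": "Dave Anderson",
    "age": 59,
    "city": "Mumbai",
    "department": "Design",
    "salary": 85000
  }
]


Original: 6 records with fields: name, age, city, department, salary
Keep: ['city', 'age']
Drop: ['name', 'department', 'salary']
Result: 6 records, 2 fields each

[
  {
    "city": "Moscow",
    "age": 40
  },
  {
    "city": "Lima",
    "age": 49
  },
  {
    "city": "Mumbai",
    "age": 26
  },
  {
    "city": "Dublin",
    "age": 62
  },
  {
    "city": "Toronto",
    "age": 40
  },
  {
    "city": "Mumbai",
    "age": 59
  }
]


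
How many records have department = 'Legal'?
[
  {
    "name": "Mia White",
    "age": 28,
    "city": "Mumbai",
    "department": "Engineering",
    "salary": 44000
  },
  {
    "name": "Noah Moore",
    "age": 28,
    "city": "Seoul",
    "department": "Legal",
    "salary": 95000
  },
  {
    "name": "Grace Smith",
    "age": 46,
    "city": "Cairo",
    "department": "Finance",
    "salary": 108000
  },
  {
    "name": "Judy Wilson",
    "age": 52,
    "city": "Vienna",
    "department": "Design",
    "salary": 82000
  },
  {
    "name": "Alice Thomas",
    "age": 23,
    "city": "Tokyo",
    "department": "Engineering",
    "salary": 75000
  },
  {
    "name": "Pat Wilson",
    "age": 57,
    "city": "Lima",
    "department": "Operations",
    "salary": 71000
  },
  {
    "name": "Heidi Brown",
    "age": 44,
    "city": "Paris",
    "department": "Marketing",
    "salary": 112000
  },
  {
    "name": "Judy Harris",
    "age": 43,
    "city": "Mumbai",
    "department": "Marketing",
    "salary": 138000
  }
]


Data: 8 records
Condition: department = 'Legal'

Checking each record:
  Mia White: Engineering
  Noah Moore: Legal MATCH
  Grace Smith: Finance
  Judy Wilson: Design
  Alice Thomas: Engineering
  Pat Wilson: Operations
  Heidi Brown: Marketing
  Judy Harris: Marketing

Count: 1

1


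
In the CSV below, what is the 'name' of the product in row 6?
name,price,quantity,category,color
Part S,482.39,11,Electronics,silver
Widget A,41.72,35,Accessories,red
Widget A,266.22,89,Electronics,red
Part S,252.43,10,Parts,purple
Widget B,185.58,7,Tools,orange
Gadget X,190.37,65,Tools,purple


Query: Row 6 ('Gadget X'), column 'name'
Value: Gadget X

Gadget X


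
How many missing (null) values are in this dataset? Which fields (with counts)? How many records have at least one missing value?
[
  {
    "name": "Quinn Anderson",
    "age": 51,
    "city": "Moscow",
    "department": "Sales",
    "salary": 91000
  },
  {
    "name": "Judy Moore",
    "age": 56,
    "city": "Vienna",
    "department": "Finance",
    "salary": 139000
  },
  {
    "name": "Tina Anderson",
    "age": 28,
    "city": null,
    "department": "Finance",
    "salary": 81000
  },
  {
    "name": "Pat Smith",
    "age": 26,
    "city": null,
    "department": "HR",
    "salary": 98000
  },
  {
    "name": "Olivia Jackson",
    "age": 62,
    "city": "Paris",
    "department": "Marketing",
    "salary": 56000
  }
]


Checking for missing (null) values in 5 records:

  Quinn Anderson: complete
  Judy Moore: complete
  Tina Anderson: city
  Pat Smith: city
  Olivia Jackson: complete

Per field:
  name: 0 missing
  age: 0 missing
  city: 2 missing
  department: 0 missing
  salary: 0 missing

Total missing values: 2
Records with any missing: 2

2 missing values (city: 2); 2 incomplete records


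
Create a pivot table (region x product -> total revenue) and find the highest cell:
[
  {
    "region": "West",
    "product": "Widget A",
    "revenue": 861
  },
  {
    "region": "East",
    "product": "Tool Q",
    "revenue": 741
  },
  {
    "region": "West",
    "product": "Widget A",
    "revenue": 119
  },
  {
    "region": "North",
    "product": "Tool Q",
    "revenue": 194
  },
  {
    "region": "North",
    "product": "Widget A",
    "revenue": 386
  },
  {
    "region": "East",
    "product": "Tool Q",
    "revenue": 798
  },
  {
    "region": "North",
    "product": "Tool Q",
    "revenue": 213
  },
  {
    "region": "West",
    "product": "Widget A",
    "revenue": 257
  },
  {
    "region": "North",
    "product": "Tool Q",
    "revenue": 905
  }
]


Pivot: region (rows) x product (columns) -> total revenue

     Tool Q        Widget A    
East          1539             0  
North         1312           386  
West             0          1237  

Highest: East / Tool Q = $1539

East / Tool Q = $1539


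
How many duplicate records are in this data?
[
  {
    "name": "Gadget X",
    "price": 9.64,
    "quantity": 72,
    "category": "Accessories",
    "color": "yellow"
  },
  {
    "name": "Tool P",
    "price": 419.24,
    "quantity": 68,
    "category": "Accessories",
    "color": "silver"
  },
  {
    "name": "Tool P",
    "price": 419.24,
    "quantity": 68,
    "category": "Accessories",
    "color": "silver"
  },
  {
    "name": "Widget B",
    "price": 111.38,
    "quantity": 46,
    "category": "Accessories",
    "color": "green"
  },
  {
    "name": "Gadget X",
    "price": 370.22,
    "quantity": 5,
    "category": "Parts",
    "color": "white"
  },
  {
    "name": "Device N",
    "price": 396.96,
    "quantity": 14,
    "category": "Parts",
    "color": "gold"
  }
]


Checking 6 records for duplicates:

  Row 1: Gadget X ($9.64, qty 72)
  Row 2: Tool P ($419.24, qty 68)
  Row 3: Tool P ($419.24, qty 68) <-- DUPLICATE
  Row 4: Widget B ($111.38, qty 46)
  Row 5: Gadget X ($370.22, qty 5)
  Row 6: Device N ($396.96, qty 14)

Duplicates found: 1
Unique records: 5

1 duplicates, 5 unique


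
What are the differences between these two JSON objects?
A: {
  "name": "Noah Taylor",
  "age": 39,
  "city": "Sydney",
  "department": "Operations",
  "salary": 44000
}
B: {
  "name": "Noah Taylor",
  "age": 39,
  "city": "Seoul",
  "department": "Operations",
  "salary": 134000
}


Comparing each field (in key order):
  name: same
  age: same
  city: DIFFERENT
  department: same
  salary: DIFFERENT
Differences:
  city: Sydney -> Seoul
  salary: 44000 -> 134000

2 field(s) changed

2 changes: city, salary


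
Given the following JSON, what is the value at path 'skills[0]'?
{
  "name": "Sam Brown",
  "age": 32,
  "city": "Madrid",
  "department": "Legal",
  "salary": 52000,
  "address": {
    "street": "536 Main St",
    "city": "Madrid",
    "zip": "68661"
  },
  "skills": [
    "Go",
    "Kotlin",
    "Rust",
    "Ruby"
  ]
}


Query: skills[0]
Path: skills -> first element
Value: Go

Go


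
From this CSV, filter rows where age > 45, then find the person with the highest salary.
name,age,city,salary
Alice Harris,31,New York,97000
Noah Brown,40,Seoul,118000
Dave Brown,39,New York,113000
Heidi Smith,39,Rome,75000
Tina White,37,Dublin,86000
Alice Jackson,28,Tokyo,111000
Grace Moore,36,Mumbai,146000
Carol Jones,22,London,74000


Filter: age > 45
Sort by: salary (descending)

Filtered records (0):

No records match the filter.

None


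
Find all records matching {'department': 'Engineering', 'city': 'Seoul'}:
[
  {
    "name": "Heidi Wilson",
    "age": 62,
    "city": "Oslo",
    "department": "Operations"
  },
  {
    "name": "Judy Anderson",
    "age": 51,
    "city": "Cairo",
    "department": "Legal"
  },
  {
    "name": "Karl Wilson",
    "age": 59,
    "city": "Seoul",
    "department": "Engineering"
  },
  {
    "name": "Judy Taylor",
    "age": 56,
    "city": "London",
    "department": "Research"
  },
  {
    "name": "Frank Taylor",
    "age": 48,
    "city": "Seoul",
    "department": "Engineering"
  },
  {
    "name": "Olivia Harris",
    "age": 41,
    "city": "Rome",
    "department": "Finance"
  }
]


Search criteria: {'department': 'Engineering', 'city': 'Seoul'}

Checking 6 records:
  Heidi Wilson: {department: Operations, city: Oslo}
  Judy Anderson: {department: Legal, city: Cairo}
  Karl Wilson: {department: Engineering, city: Seoul} <-- MATCH
  Judy Taylor: {department: Research, city: London}
  Frank Taylor: {department: Engineering, city: Seoul} <-- MATCH
  Olivia Harris: {department: Finance, city: Rome}

Matches: ["Karl Wilson", "Frank Taylor"]

["Karl Wilson", "Frank Taylor"]


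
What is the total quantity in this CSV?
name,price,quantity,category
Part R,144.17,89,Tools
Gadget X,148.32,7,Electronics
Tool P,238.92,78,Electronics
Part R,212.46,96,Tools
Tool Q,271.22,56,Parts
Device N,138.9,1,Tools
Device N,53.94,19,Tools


Computing total quantity:
Values: [89, 7, 78, 96, 56, 1, 19]
Sum = 346

346


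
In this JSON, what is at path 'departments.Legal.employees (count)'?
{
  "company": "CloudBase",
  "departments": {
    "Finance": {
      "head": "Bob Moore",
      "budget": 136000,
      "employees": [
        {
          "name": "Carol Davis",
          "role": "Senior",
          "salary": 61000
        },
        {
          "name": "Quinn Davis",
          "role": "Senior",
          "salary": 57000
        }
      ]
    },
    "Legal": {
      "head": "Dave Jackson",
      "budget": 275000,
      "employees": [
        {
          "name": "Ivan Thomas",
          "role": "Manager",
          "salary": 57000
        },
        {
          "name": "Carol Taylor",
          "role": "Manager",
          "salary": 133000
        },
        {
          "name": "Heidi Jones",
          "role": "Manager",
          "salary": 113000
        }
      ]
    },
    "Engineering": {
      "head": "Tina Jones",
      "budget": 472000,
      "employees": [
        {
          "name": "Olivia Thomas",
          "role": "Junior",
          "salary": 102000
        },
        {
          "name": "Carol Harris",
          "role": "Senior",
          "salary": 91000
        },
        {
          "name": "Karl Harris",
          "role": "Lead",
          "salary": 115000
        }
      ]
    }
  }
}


Path: departments.Legal.employees (count)

Navigate:
  -> departments
  -> Legal
  -> employees (array, length 3)

3


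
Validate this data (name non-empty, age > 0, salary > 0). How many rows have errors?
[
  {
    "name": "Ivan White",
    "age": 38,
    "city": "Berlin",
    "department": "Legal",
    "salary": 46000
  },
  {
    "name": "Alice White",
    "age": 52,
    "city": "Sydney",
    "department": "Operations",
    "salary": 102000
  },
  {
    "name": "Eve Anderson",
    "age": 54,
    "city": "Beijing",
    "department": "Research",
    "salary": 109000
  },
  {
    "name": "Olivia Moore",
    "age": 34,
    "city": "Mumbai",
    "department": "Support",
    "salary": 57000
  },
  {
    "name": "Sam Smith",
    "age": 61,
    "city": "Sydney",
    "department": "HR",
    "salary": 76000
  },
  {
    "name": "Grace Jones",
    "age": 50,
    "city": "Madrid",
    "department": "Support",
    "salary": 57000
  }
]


Validating 6 records:
Rules: name non-empty, age > 0, salary > 0

  Row 1 (Ivan White): OK
  Row 2 (Alice White): OK
  Row 3 (Eve Anderson): OK
  Row 4 (Olivia Moore): OK
  Row 5 (Sam Smith): OK
  Row 6 (Grace Jones): OK

Total errors: 0

0 errors


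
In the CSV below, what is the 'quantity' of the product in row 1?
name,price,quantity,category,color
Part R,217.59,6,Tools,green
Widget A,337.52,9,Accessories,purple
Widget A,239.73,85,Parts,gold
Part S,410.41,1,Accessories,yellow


Query: Row 1 ('Part R'), column 'quantity'
Value: 6

6


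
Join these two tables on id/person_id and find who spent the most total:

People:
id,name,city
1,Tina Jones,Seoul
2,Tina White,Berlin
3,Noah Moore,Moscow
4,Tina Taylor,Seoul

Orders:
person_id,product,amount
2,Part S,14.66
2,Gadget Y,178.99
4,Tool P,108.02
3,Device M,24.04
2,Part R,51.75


Join on: people.id = orders.person_id

Joined rows:
  Tina White (Berlin) bought Part S for $14.66
  Tina White (Berlin) bought Gadget Y for $178.99
  Tina Taylor (Seoul) bought Tool P for $108.02
  Noah Moore (Moscow) bought Device M for $24.04
  Tina White (Berlin) bought Part R for $51.75

Total per person:
  Tina White: $245.40
  Tina Taylor: $108.02
  Noah Moore: $24.04

Top spender: Tina White ($245.40)

Tina White ($245.40)


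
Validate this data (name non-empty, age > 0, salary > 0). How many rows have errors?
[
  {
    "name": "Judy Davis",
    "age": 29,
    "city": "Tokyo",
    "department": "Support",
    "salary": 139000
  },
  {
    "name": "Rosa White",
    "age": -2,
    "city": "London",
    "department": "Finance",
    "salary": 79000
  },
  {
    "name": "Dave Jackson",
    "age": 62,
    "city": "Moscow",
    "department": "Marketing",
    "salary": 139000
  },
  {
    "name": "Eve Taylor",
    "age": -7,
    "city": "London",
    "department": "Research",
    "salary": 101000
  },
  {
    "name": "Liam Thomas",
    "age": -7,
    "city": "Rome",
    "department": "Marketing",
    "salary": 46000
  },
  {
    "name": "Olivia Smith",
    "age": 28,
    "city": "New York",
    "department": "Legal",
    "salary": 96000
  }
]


Validating 6 records:
Rules: name non-empty, age > 0, salary > 0

  Row 1 (Judy Davis): OK
  Row 2 (Rosa White): negative age: -2
  Row 3 (Dave Jackson): OK
  Row 4 (Eve Taylor): negative age: -7
  Row 5 (Liam Thomas): negative age: -7
  Row 6 (Olivia Smith): OK

Total errors: 3

3 errors


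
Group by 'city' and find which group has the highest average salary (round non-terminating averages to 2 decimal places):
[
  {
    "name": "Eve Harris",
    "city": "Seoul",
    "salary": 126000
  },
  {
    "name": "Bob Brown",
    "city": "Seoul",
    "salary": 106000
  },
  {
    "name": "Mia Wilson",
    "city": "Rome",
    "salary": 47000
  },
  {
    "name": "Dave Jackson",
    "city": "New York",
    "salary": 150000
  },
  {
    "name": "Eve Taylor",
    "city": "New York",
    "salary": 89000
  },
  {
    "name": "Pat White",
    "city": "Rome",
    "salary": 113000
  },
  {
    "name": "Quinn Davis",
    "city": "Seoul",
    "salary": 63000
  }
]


Group by: city

Groups:
  New York: 2 people, avg salary = 239000/2 = $119500
  Rome: 2 people, avg salary = 160000/2 = $80000
  Seoul: 3 people, avg salary = 295000/3 ≈ $98333.33

Highest average salary: New York ($119500)

New York ($119500)


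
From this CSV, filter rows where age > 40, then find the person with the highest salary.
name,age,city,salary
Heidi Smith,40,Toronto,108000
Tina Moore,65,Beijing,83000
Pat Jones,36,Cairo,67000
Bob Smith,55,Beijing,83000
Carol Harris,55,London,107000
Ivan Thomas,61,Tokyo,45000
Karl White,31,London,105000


Filter: age > 40
Sort by: salary (descending)

Filtered records (4):
  Carol Harris, age 55, salary $107000
  Tina Moore, age 65, salary $83000
  Bob Smith, age 55, salary $83000
  Ivan Thomas, age 61, salary $45000

Highest salary: Carol Harris ($107000)

Carol Harris


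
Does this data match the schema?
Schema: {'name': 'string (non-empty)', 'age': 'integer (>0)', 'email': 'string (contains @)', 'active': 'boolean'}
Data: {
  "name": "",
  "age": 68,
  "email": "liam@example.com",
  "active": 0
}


Validating each field against schema:
  name: FAIL ("" is an empty string)
  age: OK (positive integer)
  email: OK (string with @)
  active: FAIL (0 is not a boolean)

Result: INVALID (2 errors: name, active)

INVALID (2 errors: name, active)


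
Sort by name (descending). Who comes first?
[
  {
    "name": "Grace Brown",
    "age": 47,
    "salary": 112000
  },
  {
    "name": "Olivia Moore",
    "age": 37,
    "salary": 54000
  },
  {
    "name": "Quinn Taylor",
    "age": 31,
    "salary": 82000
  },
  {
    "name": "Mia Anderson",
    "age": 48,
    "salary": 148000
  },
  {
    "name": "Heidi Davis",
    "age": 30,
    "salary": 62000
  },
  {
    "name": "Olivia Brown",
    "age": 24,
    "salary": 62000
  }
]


Sort by: name (descending)

Sorted order:
  1. Quinn Taylor (name = Quinn Taylor)
  2. Olivia Moore (name = Olivia Moore)
  3. Olivia Brown (name = Olivia Brown)
  4. Mia Anderson (name = Mia Anderson)
  5. Heidi Davis (name = Heidi Davis)
  6. Grace Brown (name = Grace Brown)

First: Quinn Taylor

Quinn Taylor


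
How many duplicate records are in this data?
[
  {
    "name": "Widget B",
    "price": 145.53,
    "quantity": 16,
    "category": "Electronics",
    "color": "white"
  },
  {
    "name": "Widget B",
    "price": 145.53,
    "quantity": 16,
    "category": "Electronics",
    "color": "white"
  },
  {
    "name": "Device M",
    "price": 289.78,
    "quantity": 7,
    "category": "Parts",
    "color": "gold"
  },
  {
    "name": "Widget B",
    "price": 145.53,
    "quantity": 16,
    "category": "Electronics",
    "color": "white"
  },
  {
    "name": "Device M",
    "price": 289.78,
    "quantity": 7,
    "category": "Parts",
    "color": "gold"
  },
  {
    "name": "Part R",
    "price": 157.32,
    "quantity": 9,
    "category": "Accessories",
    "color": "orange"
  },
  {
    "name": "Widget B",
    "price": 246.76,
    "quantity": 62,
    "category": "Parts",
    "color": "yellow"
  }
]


Checking 7 records for duplicates:

  Row 1: Widget B ($145.53, qty 16)
  Row 2: Widget B ($145.53, qty 16) <-- DUPLICATE
  Row 3: Device M ($289.78, qty 7)
  Row 4: Widget B ($145.53, qty 16) <-- DUPLICATE
  Row 5: Device M ($289.78, qty 7) <-- DUPLICATE
  Row 6: Part R ($157.32, qty 9)
  Row 7: Widget B ($246.76, qty 62)

Duplicates found: 3
Unique records: 4

3 duplicates, 4 unique


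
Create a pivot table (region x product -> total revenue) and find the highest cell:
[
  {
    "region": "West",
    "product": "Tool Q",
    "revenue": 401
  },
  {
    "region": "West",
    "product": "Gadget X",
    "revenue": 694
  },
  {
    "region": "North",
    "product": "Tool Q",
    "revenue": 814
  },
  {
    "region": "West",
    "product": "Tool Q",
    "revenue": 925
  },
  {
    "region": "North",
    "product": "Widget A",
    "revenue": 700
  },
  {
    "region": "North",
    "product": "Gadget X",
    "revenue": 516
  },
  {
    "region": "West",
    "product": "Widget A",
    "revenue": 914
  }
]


Pivot: region (rows) x product (columns) -> total revenue

     Gadget X      Tool Q        Widget A    
North          516           814           700  
West           694          1326           914  

Highest: West / Tool Q = $1326

West / Tool Q = $1326


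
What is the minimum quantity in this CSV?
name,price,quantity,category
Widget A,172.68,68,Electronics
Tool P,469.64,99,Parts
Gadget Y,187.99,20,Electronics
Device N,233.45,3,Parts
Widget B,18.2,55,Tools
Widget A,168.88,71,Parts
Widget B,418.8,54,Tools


Computing minimum quantity:
Values: [68, 99, 20, 3, 55, 71, 54]
Min = 3

3


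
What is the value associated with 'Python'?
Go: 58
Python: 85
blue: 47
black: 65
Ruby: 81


Looking up key 'Python'
Value: 85

85


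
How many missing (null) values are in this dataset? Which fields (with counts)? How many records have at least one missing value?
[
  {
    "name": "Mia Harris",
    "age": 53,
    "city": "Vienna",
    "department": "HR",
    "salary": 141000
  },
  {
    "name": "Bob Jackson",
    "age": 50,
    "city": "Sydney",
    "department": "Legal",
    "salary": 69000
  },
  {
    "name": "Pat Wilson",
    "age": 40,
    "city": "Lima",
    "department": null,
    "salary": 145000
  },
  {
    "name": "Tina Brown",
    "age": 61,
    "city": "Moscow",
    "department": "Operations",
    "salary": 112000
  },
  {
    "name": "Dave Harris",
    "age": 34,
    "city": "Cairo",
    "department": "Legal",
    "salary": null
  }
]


Checking for missing (null) values in 5 records:

  Mia Harris: complete
  Bob Jackson: complete
  Pat Wilson: department
  Tina Brown: complete
  Dave Harris: salary

Per field:
  name: 0 missing
  age: 0 missing
  city: 0 missing
  department: 1 missing
  salary: 1 missing

Total missing values: 2
Records with any missing: 2

2 missing values (department: 1, salary: 1); 2 incomplete records


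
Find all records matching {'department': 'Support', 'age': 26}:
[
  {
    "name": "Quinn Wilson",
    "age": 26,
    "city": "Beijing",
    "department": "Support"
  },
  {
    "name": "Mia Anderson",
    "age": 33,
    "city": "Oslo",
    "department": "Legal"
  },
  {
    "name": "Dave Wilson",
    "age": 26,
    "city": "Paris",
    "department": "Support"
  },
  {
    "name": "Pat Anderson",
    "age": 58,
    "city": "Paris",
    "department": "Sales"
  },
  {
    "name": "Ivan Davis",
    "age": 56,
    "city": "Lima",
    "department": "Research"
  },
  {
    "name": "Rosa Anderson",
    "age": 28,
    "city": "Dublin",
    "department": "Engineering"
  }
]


Search criteria: {'department': 'Support', 'age': 26}

Checking 6 records:
  Quinn Wilson: {department: Support, age: 26} <-- MATCH
  Mia Anderson: {department: Legal, age: 33}
  Dave Wilson: {department: Support, age: 26} <-- MATCH
  Pat Anderson: {department: Sales, age: 58}
  Ivan Davis: {department: Research, age: 56}
  Rosa Anderson: {department: Engineering, age: 28}

Matches: ["Quinn Wilson", "Dave Wilson"]

["Quinn Wilson", "Dave Wilson"]


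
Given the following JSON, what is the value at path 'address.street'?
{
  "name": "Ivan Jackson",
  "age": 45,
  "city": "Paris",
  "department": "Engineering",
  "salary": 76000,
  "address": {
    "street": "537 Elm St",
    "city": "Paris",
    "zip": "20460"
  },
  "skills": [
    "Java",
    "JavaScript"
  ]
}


Query: address.street
Path: address -> street
Value: 537 Elm St

537 Elm St


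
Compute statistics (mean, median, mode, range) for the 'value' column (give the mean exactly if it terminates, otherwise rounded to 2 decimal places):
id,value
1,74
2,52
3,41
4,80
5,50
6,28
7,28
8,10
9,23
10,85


Data: [74, 52, 41, 80, 50, 28, 28, 10, 23, 85]
Count: 10
Sum: 471
Mean: 471/10 = 47.1
Sorted: [10, 23, 28, 28, 41, 50, 52, 74, 80, 85]
Median: 45.5
Mode: 28 (2 times)
Range: 85 - 10 = 75
Min: 10, Max: 85

mean=47.1, median=45.5, mode=28, range=75
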